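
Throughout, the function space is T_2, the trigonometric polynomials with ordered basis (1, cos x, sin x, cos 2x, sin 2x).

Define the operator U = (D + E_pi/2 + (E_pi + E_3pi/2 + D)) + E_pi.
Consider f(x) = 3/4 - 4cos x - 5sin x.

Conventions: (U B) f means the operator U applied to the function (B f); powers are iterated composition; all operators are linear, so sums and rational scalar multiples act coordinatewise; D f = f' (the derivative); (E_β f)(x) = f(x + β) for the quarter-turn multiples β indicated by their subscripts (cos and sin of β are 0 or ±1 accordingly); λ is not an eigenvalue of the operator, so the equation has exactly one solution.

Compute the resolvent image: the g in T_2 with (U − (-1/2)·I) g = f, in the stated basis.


write g with unknown coordinates in the stated basis and equate coefficients in (U − (-1/2)·I) g = f
solving from the highest basis element down gives g = 1/6 + (64/25)cos x - (2/25)sin x
check: U g = 2/3 - (132/25)cos x - (124/25)sin x
so U g − (-1/2)·g = 3/4 - 4cos x - 5sin x = f ✓

the result is g(x) = 1/6 + (64/25)cos x - (2/25)sin x


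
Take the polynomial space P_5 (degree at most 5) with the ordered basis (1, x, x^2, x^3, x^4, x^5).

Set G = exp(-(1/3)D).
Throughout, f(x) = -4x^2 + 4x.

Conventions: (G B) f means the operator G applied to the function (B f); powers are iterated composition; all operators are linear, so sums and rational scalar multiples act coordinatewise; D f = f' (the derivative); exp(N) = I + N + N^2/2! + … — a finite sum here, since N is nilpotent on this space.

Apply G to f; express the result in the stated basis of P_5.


order-1 term: (8/3)x - 4/3
order-2 term: -4/9
the series for exp(-(1/3)D) f terminates at order 2
exp(-(1/3)D) f = -4x^2 + (20/3)x - 16/9

the image equals g(x) = -4x^2 + (20/3)x - 16/9


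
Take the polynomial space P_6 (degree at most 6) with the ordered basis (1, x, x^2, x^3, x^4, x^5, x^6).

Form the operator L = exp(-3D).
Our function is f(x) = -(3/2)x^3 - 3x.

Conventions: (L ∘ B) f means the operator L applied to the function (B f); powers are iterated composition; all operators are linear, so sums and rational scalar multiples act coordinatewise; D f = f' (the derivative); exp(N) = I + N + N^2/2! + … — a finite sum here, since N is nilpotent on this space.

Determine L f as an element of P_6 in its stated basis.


the image equals g(x) = -(3/2)x^3 + (27/2)x^2 - (87/2)x + 99/2

order-1 term: (27/2)x^2 + 9
order-2 term: -(81/2)x
order-3 term: 81/2
the series for exp(-3D) f terminates at order 3
exp(-3D) f = -(3/2)x^3 + (27/2)x^2 - (87/2)x + 99/2


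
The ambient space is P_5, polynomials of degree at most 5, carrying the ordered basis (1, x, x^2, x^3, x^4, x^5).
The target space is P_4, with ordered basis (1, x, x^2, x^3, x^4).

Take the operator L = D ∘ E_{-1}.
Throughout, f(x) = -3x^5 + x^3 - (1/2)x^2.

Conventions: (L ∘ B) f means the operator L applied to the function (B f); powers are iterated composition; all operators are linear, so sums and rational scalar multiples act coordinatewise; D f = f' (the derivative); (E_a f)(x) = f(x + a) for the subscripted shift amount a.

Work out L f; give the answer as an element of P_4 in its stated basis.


g(x) = -15x^4 + 60x^3 - 87x^2 + 53x - 11

E_{-1} f = -3x^5 + 15x^4 - 29x^3 + (53/2)x^2 - 11x + 3/2
D E_{-1} f = -15x^4 + 60x^3 - 87x^2 + 53x - 11


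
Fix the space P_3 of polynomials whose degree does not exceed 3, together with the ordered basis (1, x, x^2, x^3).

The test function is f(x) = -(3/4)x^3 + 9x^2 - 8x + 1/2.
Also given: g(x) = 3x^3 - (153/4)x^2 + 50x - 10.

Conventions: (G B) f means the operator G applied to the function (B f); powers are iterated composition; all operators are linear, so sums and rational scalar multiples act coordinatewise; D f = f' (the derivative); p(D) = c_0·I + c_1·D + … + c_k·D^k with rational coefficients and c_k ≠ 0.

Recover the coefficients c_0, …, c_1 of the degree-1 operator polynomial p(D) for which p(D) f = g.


p(D) = -4·I + D, i.e. c_0 = -4, c_1 = 1

D^0 f = -(3/4)x^3 + 9x^2 - 8x + 1/2
D^1 f = -(9/4)x^2 + 18x - 8
matching coefficients of g against c_0 f + c_1 Df + … from the top degree down determines the c_i
solution: c_0 = -4, c_1 = 1


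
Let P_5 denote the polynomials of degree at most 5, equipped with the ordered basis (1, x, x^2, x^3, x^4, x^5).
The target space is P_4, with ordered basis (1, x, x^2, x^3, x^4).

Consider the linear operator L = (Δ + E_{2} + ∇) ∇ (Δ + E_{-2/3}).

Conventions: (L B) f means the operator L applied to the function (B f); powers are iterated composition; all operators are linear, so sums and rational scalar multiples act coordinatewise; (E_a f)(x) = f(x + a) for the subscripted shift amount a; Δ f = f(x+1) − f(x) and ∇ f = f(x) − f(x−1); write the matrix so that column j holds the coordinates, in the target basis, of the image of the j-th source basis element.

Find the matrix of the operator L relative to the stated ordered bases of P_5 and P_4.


the matrix is [[0, 1, 23/3, 37/3, 2587/27, 9911/81]; [0, 0, 2, 23, 148/3, 12935/27]; [0, 0, 0, 3, 46, 370/3]; [0, 0, 0, 0, 4, 230/3]; [0, 0, 0, 0, 0, 5]] (rows listed top to bottom)

image of 1: 0
image of x: 1
image of x^2: 2x + 23/3
image of x^3: 3x^2 + 23x + 37/3
image of x^4: 4x^3 + 46x^2 + (148/3)x + 2587/27
image of x^5: 5x^4 + (230/3)x^3 + (370/3)x^2 + (12935/27)x + 9911/81
each image's coordinates form column j of the matrix


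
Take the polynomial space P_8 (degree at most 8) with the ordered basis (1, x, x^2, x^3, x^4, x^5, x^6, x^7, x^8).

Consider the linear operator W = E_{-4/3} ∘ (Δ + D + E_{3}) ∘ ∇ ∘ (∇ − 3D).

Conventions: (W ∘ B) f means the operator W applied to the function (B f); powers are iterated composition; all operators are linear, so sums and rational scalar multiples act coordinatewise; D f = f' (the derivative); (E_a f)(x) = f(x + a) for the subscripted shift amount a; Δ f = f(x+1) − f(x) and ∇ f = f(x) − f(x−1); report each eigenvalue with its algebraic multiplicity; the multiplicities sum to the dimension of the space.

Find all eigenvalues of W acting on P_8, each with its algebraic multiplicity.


λ = 0 (multiplicity 9)

image of 1: 0
image of x: 0
image of x^2: -4
image of x^3: -12x - 41
image of x^4: -24x^2 - 164x + 250/3
image of x^5: -40x^3 - 410x^2 + (1250/3)x - 13955/27
image of x^6: -60x^4 - 820x^3 + 1250x^2 - (27910/9)x + 18898/27
image of x^7: -84x^5 - 1435x^4 + (8750/3)x^3 - (97685/9)x^2 + (132286/27)x - 73073/81
image of x^8: -112x^6 - 2296x^5 + (17500/3)x^4 - (781480/27)x^3 + (529144/27)x^2 - (584584/81)x - 6707002/729
the matrix is upper triangular; its diagonal is (0, 0, 0, 0, 0, 0, 0, 0, 0)
for a triangular matrix the eigenvalues are the diagonal entries, with algebraic multiplicity their repetition count


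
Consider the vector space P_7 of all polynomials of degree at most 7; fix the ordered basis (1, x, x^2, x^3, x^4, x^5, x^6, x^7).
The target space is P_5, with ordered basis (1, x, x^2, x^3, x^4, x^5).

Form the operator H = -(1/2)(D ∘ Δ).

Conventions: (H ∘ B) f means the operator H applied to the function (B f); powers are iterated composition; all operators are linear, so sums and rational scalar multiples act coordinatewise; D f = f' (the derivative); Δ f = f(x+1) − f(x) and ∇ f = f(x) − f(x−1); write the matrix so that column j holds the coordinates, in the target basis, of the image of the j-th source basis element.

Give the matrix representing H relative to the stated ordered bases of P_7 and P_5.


image of 1: 0
image of x: 0
image of x^2: -1
image of x^3: -3x - 3/2
image of x^4: -6x^2 - 6x - 2
image of x^5: -10x^3 - 15x^2 - 10x - 5/2
image of x^6: -15x^4 - 30x^3 - 30x^2 - 15x - 3
image of x^7: -21x^5 - (105/2)x^4 - 70x^3 - (105/2)x^2 - 21x - 7/2
each image's coordinates form column j of the matrix

the matrix is [[0, 0, -1, -3/2, -2, -5/2, -3, -7/2]; [0, 0, 0, -3, -6, -10, -15, -21]; [0, 0, 0, 0, -6, -15, -30, -105/2]; [0, 0, 0, 0, 0, -10, -30, -70]; [0, 0, 0, 0, 0, 0, -15, -105/2]; [0, 0, 0, 0, 0, 0, 0, -21]] (rows listed top to bottom)


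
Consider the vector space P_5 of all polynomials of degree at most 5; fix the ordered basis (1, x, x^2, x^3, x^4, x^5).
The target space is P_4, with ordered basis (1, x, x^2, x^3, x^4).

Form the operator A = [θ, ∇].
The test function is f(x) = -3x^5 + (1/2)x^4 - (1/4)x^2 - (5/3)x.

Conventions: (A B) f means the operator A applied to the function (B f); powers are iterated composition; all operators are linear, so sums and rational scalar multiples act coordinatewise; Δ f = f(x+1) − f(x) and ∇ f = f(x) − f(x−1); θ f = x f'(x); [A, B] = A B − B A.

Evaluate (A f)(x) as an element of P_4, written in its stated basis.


∇ f = -15x^4 + 32x^3 - 33x^2 + (33/2)x - 59/12
θ ∇ f = -60x^4 + 96x^3 - 66x^2 + (33/2)x
θ f = -15x^5 + 2x^4 - (1/2)x^2 - (5/3)x
∇ θ f = -75x^4 + 158x^3 - 162x^2 + 82x - 109/6
[θ, ∇] f = 15x^4 - 62x^3 + 96x^2 - (131/2)x + 109/6

the image equals g(x) = 15x^4 - 62x^3 + 96x^2 - (131/2)x + 109/6


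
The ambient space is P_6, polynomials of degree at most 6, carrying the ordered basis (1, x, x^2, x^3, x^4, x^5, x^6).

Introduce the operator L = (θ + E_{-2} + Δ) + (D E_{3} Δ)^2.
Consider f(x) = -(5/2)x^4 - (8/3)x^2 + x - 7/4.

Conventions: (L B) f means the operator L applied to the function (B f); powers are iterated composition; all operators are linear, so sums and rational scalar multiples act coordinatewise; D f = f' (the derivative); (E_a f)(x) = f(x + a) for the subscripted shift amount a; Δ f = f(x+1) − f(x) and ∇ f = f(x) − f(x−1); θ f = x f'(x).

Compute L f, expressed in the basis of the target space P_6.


θ f = -10x^4 - (16/3)x^2 + x
E_{-2} f = -(5/2)x^4 + 20x^3 - (188/3)x^2 + (275/3)x - 653/12
Δ f = -10x^3 - 15x^2 - (46/3)x - 25/6
(θ + E_{-2} + Δ) f = -(25/2)x^4 + 10x^3 - 83x^2 + (232/3)x - 703/12
Δ f = -10x^3 - 15x^2 - (46/3)x - 25/6
E_{3} Δ f = -10x^3 - 105x^2 - (1126/3)x - 2731/6
D E_{3} Δ f = -30x^2 - 210x - 1126/3
Δ (D E_{3} Δ) f = -60x - 240
E_{3} Δ (D E_{3} Δ) f = -60x - 420
D E_{3} Δ (D E_{3} Δ) f = -60
((θ + E_{-2} + Δ) + (D E_{3} Δ)^2) f = -(25/2)x^4 + 10x^3 - 83x^2 + (232/3)x - 1423/12

the result is g(x) = -(25/2)x^4 + 10x^3 - 83x^2 + (232/3)x - 1423/12


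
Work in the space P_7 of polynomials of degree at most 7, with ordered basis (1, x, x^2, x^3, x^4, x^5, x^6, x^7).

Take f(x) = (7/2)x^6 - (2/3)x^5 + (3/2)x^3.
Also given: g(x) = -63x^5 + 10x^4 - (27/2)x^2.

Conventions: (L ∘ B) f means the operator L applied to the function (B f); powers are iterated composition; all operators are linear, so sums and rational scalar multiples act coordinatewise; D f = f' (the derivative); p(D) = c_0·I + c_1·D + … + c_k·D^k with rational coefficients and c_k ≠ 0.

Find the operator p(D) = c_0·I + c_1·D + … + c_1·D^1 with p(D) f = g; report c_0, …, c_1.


D^0 f = (7/2)x^6 - (2/3)x^5 + (3/2)x^3
D^1 f = 21x^5 - (10/3)x^4 + (9/2)x^2
matching coefficients of g against c_0 f + c_1 Df + … from the top degree down determines the c_i
solution: c_0 = 0, c_1 = -3

c_0 = 0, c_1 = -3


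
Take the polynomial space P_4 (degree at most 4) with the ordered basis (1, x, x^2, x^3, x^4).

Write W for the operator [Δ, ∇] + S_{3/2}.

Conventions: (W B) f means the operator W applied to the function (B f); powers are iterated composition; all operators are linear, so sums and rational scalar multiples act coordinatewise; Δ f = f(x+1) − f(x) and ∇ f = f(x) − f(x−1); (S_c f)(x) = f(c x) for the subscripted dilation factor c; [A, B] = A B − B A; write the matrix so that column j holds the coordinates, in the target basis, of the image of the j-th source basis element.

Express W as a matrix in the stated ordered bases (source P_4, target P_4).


image of 1: 1
image of x: (3/2)x
image of x^2: (9/4)x^2
image of x^3: (27/8)x^3
image of x^4: (81/16)x^4
each image's coordinates form column j of the matrix

the matrix is [[1, 0, 0, 0, 0]; [0, 3/2, 0, 0, 0]; [0, 0, 9/4, 0, 0]; [0, 0, 0, 27/8, 0]; [0, 0, 0, 0, 81/16]] (rows listed top to bottom)


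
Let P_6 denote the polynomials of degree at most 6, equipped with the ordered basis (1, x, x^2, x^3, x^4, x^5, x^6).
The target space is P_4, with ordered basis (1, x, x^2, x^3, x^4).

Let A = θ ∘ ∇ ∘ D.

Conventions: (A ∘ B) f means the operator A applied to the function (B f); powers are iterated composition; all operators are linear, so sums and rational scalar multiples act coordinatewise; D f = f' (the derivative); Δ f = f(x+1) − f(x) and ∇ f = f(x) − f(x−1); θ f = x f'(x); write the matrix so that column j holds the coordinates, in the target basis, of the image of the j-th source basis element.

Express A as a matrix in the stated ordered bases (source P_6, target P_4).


the matrix is [[0, 0, 0, 0, 0, 0, 0]; [0, 0, 0, 6, -12, 20, -30]; [0, 0, 0, 0, 24, -60, 120]; [0, 0, 0, 0, 0, 60, -180]; [0, 0, 0, 0, 0, 0, 120]] (rows listed top to bottom)

image of 1: 0
image of x: 0
image of x^2: 0
image of x^3: 6x
image of x^4: 24x^2 - 12x
image of x^5: 60x^3 - 60x^2 + 20x
image of x^6: 120x^4 - 180x^3 + 120x^2 - 30x
each image's coordinates form column j of the matrix


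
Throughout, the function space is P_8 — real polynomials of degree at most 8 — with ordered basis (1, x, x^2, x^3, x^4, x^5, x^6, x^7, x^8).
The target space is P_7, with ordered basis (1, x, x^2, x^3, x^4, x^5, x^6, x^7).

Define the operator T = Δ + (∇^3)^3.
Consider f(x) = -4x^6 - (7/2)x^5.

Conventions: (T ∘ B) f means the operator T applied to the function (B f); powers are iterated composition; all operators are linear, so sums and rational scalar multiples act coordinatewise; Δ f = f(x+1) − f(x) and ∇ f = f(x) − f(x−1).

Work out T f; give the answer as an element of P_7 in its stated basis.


the result is g(x) = -24x^5 - (155/2)x^4 - 115x^3 - 95x^2 - (83/2)x - 15/2

Δ f = -24x^5 - (155/2)x^4 - 115x^3 - 95x^2 - (83/2)x - 15/2
∇ f = -24x^5 + (85/2)x^4 - 45x^3 + 25x^2 - (13/2)x + 1/2
∇ ∇ f = -120x^4 + 410x^3 - 630x^2 + 475x - 143
∇ ∇ ∇ f = -480x^3 + 1950x^2 - 2970x + 1635
∇ ∇^3 f = -1440x^2 + 5340x - 5400
∇ ∇ ∇^3 f = -2880x + 6780
∇ ∇ ∇ ∇^3 f = -2880
∇ ∇^3 ∇^3 f = 0
∇ ∇ ∇^3 ∇^3 f = 0
∇ ∇ ∇ ∇^3 ∇^3 f = 0
(Δ + (∇^3)^3) f = -24x^5 - (155/2)x^4 - 115x^3 - 95x^2 - (83/2)x - 15/2


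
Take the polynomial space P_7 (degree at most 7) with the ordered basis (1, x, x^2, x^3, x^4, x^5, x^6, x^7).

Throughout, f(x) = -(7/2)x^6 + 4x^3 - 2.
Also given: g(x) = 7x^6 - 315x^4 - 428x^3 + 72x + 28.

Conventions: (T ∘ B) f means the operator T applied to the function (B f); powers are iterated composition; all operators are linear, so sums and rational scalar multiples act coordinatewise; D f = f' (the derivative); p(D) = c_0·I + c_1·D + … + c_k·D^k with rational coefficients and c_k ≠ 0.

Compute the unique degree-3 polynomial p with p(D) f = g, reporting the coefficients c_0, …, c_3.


D^0 f = -(7/2)x^6 + 4x^3 - 2
D^1 f = -21x^5 + 12x^2
D^2 f = -105x^4 + 24x
D^3 f = -420x^3 + 24
matching coefficients of g against c_0 f + c_1 Df + … from the top degree down determines the c_i
solution: c_0 = -2, c_1 = 0, c_2 = 3, c_3 = 1

c_0 = -2, c_1 = 0, c_2 = 3, c_3 = 1


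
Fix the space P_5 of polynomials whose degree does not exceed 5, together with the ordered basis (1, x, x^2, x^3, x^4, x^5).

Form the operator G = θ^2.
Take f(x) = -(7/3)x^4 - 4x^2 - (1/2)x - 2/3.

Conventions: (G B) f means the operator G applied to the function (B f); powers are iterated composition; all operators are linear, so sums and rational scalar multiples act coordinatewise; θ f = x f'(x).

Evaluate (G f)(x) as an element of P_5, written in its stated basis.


θ f = -(28/3)x^4 - 8x^2 - (1/2)x
θ θ f = -(112/3)x^4 - 16x^2 - (1/2)x

the image equals g(x) = -(112/3)x^4 - 16x^2 - (1/2)x


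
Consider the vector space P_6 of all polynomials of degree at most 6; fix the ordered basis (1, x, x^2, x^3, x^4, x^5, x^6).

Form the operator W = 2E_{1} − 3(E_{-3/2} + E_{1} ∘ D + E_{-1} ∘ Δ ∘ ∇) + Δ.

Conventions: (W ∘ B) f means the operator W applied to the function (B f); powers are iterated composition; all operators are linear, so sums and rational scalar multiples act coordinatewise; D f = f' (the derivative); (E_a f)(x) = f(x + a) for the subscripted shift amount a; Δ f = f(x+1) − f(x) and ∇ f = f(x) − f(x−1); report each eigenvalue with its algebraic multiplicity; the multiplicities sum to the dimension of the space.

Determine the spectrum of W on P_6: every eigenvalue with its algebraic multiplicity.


image of 1: -1
image of x: -x + 9/2
image of x^2: -x^2 + 9x - 63/4
image of x^3: -x^3 + (27/2)x^2 - (189/4)x + 177/8
image of x^4: -x^4 + 18x^3 - (189/2)x^2 + (177/2)x - 1059/16
image of x^5: -x^5 + (45/2)x^4 - (315/2)x^3 + (885/4)x^2 - (5295/16)x + 3225/32
image of x^6: -x^6 + 27x^5 - (945/4)x^4 + (885/2)x^3 - (15885/16)x^2 + (9675/16)x - 15051/64
the matrix is upper triangular; its diagonal is (-1, -1, -1, -1, -1, -1, -1)
for a triangular matrix the eigenvalues are the diagonal entries, with algebraic multiplicity their repetition count

λ = -1 (multiplicity 7)


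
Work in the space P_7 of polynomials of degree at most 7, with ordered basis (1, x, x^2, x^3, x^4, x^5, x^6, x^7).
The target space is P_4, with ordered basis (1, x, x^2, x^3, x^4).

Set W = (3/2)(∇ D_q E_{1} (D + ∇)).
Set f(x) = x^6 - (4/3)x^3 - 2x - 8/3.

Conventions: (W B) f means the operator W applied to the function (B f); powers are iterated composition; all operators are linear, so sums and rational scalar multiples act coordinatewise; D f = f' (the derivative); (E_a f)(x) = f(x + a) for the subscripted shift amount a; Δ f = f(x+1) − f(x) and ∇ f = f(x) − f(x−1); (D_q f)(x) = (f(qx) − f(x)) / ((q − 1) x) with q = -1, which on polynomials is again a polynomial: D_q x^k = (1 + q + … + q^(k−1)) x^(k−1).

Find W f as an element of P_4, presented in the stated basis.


the image equals g(x) = 72x^3 - 108x^2 + 312x - 138

D f = 6x^5 - 4x^2 - 2
∇ f = 6x^5 - 15x^4 + 20x^3 - 19x^2 + 10x - 13/3
(D + ∇) f = 12x^5 - 15x^4 + 20x^3 - 23x^2 + 10x - 19/3
E_{1} (D + ∇) f = 12x^5 + 45x^4 + 80x^3 + 67x^2 + 24x - 7/3
D_q E_{1} (D + ∇) f = 12x^4 + 80x^2 + 24
∇ D_q E_{1} (D + ∇) f = 48x^3 - 72x^2 + 208x - 92
((3/2)(∇ D_q E_{1} (D + ∇))) f = 72x^3 - 108x^2 + 312x - 138


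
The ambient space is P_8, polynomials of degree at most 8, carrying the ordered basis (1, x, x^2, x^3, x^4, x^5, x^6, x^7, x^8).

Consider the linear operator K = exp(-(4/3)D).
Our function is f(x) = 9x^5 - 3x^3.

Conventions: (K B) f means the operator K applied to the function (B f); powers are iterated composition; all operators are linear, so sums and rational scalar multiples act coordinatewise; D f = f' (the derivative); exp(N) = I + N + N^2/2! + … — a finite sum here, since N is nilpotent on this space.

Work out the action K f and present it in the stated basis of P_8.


order-1 term: -60x^4 + 12x^2
order-2 term: 160x^3 - 16x
order-3 term: -(640/3)x^2 + 64/9
order-4 term: (1280/9)x
order-5 term: -1024/27
the series for exp(-(4/3)D) f terminates at order 5
exp(-(4/3)D) f = 9x^5 - 60x^4 + 157x^3 - (604/3)x^2 + (1136/9)x - 832/27

the image equals g(x) = 9x^5 - 60x^4 + 157x^3 - (604/3)x^2 + (1136/9)x - 832/27


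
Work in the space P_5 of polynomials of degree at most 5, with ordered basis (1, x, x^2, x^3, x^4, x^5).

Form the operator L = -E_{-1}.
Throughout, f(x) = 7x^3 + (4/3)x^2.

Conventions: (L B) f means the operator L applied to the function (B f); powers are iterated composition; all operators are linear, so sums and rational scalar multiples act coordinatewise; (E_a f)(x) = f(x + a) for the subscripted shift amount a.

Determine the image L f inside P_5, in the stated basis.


E_{-1} f = 7x^3 - (59/3)x^2 + (55/3)x - 17/3
(-E_{-1}) f = -7x^3 + (59/3)x^2 - (55/3)x + 17/3

the result is g(x) = -7x^3 + (59/3)x^2 - (55/3)x + 17/3


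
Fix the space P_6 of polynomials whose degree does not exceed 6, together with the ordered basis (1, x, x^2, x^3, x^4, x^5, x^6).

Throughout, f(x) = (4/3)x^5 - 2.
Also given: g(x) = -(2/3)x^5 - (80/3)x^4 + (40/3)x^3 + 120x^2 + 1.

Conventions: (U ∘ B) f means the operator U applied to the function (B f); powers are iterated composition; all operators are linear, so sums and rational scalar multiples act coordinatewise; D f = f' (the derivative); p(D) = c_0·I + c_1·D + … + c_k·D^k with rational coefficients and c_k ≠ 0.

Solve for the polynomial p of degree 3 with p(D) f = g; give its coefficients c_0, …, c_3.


D^0 f = (4/3)x^5 - 2
D^1 f = (20/3)x^4
D^2 f = (80/3)x^3
D^3 f = 80x^2
matching coefficients of g against c_0 f + c_1 Df + … from the top degree down determines the c_i
solution: c_0 = -1/2, c_1 = -4, c_2 = 1/2, c_3 = 3/2

p(D) = -(1/2)·I − 4·D + (1/2)·D^2 + (3/2)·D^3, i.e. c_0 = -1/2, c_1 = -4, c_2 = 1/2, c_3 = 3/2


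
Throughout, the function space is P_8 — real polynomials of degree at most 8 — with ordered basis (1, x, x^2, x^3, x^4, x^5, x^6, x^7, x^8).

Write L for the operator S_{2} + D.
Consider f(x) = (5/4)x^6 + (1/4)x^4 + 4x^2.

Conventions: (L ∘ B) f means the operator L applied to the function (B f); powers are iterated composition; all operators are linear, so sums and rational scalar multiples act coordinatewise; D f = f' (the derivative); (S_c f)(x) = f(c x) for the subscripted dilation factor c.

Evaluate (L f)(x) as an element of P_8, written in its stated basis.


S_{2} f = 80x^6 + 4x^4 + 16x^2
D f = (15/2)x^5 + x^3 + 8x
(S_{2} + D) f = 80x^6 + (15/2)x^5 + 4x^4 + x^3 + 16x^2 + 8x

the result is g(x) = 80x^6 + (15/2)x^5 + 4x^4 + x^3 + 16x^2 + 8x


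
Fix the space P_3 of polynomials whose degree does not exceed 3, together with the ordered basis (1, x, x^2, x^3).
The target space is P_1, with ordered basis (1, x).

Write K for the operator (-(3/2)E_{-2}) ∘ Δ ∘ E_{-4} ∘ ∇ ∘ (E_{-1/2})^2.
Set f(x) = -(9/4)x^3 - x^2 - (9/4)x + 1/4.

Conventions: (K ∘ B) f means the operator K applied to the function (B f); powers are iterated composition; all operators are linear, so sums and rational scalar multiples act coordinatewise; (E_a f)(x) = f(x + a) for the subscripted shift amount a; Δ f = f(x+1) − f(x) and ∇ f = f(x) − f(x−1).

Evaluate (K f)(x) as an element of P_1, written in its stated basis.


the result is g(x) = (81/4)x - 555/4

E_{-1/2} f = -(9/4)x^3 + (19/8)x^2 - (47/16)x + 45/32
E_{-1/2} E_{-1/2} f = -(9/4)x^3 + (23/4)x^2 - 7x + 15/4
∇ (E_{-1/2})^2 f = -(27/4)x^2 + (73/4)x - 15
E_{-4} ∇ (E_{-1/2})^2 f = -(27/4)x^2 + (289/4)x - 196
Δ E_{-4} ∇ (E_{-1/2})^2 f = -(27/2)x + 131/2
E_{-2} (Δ ∘ E_{-4} ∘ ∇ ∘ (E_{-1/2})^2) f = -(27/2)x + 185/2
(-(3/2)E_{-2}) (Δ ∘ E_{-4} ∘ ∇ ∘ (E_{-1/2})^2) f = (81/4)x - 555/4


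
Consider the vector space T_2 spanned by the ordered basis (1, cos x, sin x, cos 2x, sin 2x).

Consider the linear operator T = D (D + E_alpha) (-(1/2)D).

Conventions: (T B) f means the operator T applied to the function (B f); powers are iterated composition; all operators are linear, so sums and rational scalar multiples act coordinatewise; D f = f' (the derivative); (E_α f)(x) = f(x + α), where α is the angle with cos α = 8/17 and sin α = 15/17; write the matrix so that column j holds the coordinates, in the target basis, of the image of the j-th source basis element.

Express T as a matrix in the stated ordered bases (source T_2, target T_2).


image of 1: 0
image of cos x: (4/17)cos x - (16/17)sin x
image of sin x: (16/17)cos x + (4/17)sin x
image of cos 2x: -(322/289)cos 2x - (1636/289)sin 2x
image of sin 2x: (1636/289)cos 2x - (322/289)sin 2x
each image's coordinates form column j of the matrix

the matrix is [[0, 0, 0, 0, 0]; [0, 4/17, 16/17, 0, 0]; [0, -16/17, 4/17, 0, 0]; [0, 0, 0, -322/289, 1636/289]; [0, 0, 0, -1636/289, -322/289]] (rows listed top to bottom)


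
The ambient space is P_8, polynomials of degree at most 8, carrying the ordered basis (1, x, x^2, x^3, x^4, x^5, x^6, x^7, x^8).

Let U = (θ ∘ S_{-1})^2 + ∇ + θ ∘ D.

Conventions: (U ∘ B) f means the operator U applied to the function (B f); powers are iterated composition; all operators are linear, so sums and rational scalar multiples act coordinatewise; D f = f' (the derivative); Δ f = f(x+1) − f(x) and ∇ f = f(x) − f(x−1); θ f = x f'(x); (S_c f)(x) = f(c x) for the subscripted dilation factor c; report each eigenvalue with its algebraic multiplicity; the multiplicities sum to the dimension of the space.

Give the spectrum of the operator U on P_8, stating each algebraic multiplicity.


λ = 0 (multiplicity 1), λ = 1 (multiplicity 1), λ = 4 (multiplicity 1), λ = 9 (multiplicity 1), λ = 16 (multiplicity 1), λ = 25 (multiplicity 1), λ = 36 (multiplicity 1), λ = 49 (multiplicity 1), λ = 64 (multiplicity 1)

image of 1: 0
image of x: x + 1
image of x^2: 4x^2 + 4x - 1
image of x^3: 9x^3 + 9x^2 - 3x + 1
image of x^4: 16x^4 + 16x^3 - 6x^2 + 4x - 1
image of x^5: 25x^5 + 25x^4 - 10x^3 + 10x^2 - 5x + 1
image of x^6: 36x^6 + 36x^5 - 15x^4 + 20x^3 - 15x^2 + 6x - 1
image of x^7: 49x^7 + 49x^6 - 21x^5 + 35x^4 - 35x^3 + 21x^2 - 7x + 1
image of x^8: 64x^8 + 64x^7 - 28x^6 + 56x^5 - 70x^4 + 56x^3 - 28x^2 + 8x - 1
the matrix is upper triangular; its diagonal is (0, 1, 4, 9, 16, 25, 36, 49, 64)
for a triangular matrix the eigenvalues are the diagonal entries, with algebraic multiplicity their repetition count


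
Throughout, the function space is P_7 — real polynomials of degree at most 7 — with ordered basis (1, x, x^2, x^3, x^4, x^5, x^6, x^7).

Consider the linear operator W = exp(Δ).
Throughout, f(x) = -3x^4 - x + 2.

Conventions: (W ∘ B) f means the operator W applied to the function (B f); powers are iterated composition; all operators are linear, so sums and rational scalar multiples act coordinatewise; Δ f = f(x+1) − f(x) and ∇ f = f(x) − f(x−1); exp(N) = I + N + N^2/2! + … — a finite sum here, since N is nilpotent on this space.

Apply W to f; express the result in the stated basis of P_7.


order-1 term: -12x^3 - 18x^2 - 12x - 4
order-2 term: -18x^2 - 36x - 21
order-3 term: -12x - 18
order-4 term: -3
the series for exp(Δ) f terminates at order 4
exp(Δ) f = -3x^4 - 12x^3 - 36x^2 - 61x - 44

the result is g(x) = -3x^4 - 12x^3 - 36x^2 - 61x - 44


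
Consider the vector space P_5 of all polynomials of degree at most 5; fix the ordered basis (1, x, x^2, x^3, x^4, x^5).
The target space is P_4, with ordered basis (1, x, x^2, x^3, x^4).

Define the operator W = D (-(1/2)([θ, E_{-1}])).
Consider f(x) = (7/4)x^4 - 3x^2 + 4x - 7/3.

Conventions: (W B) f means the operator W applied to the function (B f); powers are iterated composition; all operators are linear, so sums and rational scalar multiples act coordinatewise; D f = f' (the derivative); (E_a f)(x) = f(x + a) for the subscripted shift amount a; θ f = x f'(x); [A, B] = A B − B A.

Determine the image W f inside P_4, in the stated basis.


the image equals g(x) = -(21/2)x^2 + 21x - 15/2

E_{-1} f = (7/4)x^4 - 7x^3 + (15/2)x^2 + 3x - 91/12
θ E_{-1} f = 7x^4 - 21x^3 + 15x^2 + 3x
θ f = 7x^4 - 6x^2 + 4x
E_{-1} θ f = 7x^4 - 28x^3 + 36x^2 - 12x - 3
[θ, E_{-1}] f = 7x^3 - 21x^2 + 15x + 3
(-(1/2)([θ, E_{-1}])) f = -(7/2)x^3 + (21/2)x^2 - (15/2)x - 3/2
D (-(1/2)([θ, E_{-1}])) f = -(21/2)x^2 + 21x - 15/2


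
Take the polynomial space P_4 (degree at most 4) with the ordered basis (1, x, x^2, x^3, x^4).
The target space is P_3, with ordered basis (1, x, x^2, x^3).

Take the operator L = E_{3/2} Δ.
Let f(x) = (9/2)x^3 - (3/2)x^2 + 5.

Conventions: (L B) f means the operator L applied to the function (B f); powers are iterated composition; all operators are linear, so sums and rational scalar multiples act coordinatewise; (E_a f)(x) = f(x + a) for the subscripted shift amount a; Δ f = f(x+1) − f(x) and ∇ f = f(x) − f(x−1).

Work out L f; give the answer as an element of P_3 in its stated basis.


Δ f = (27/2)x^2 + (21/2)x + 3
E_{3/2} Δ f = (27/2)x^2 + 51x + 393/8

the image equals g(x) = (27/2)x^2 + 51x + 393/8


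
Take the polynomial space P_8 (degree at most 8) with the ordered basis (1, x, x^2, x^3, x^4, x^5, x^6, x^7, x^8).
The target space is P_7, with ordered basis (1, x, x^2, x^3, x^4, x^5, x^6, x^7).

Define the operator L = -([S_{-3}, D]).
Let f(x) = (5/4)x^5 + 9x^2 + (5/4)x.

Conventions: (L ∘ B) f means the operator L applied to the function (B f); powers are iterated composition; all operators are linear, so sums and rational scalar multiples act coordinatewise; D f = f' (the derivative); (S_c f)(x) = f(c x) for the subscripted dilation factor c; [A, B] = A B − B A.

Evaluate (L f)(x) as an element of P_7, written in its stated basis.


D f = (25/4)x^4 + 18x + 5/4
S_{-3} D f = (2025/4)x^4 - 54x + 5/4
S_{-3} f = -(1215/4)x^5 + 81x^2 - (15/4)x
D S_{-3} f = -(6075/4)x^4 + 162x - 15/4
[S_{-3}, D] f = 2025x^4 - 216x + 5
(-([S_{-3}, D])) f = -2025x^4 + 216x - 5

g(x) = -2025x^4 + 216x - 5


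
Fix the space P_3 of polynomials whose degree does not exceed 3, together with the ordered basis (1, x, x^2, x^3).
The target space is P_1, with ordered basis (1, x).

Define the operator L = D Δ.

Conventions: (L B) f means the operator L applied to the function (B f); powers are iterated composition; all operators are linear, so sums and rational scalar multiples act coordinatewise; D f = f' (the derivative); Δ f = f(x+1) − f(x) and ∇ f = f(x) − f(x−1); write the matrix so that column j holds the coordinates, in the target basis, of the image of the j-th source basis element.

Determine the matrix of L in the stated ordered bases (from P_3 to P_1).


the matrix is [[0, 0, 2, 3]; [0, 0, 0, 6]] (rows listed top to bottom)

image of 1: 0
image of x: 0
image of x^2: 2
image of x^3: 6x + 3
each image's coordinates form column j of the matrix


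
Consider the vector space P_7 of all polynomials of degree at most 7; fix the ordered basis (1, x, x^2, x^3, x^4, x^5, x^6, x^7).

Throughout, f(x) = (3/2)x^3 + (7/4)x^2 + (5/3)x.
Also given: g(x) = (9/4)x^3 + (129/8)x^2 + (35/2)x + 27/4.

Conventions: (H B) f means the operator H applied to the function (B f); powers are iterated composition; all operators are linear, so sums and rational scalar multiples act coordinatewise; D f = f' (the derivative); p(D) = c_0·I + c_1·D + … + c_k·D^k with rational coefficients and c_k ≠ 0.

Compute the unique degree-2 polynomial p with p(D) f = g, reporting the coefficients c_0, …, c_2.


D^0 f = (3/2)x^3 + (7/4)x^2 + (5/3)x
D^1 f = (9/2)x^2 + (7/2)x + 5/3
D^2 f = 9x + 7/2
matching coefficients of g against c_0 f + c_1 Df + … from the top degree down determines the c_i
solution: c_0 = 3/2, c_1 = 3, c_2 = 1/2

c_0 = 3/2, c_1 = 3, c_2 = 1/2


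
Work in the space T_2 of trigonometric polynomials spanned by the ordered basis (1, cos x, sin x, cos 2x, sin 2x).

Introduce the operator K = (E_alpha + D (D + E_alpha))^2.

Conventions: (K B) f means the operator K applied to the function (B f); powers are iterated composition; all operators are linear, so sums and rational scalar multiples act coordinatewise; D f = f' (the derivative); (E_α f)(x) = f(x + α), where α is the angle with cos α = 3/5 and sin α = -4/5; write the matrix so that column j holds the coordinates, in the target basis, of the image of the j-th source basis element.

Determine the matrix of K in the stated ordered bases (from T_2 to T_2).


image of 1: 1
image of cos x: (3/25)cos x + (4/25)sin x
image of sin x: -(4/25)cos x + (3/25)sin x
image of cos 2x: (2037/625)cos 2x - (4484/625)sin 2x
image of sin 2x: (4484/625)cos 2x + (2037/625)sin 2x
each image's coordinates form column j of the matrix

the matrix is [[1, 0, 0, 0, 0]; [0, 3/25, -4/25, 0, 0]; [0, 4/25, 3/25, 0, 0]; [0, 0, 0, 2037/625, 4484/625]; [0, 0, 0, -4484/625, 2037/625]] (rows listed top to bottom)


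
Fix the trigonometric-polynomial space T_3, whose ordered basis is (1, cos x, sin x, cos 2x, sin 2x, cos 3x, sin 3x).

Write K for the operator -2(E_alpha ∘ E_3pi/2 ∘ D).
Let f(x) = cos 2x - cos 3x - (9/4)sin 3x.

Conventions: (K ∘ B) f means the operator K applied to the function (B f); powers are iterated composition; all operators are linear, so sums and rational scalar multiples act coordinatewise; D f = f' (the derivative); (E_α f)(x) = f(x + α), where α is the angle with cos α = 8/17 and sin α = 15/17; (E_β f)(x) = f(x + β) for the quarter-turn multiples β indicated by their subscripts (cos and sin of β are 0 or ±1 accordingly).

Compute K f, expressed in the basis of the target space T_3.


D f = -2sin 2x - (27/4)cos 3x + 3sin 3x
E_3pi/2 D f = 2sin 2x + 3cos 3x + (27/4)sin 3x
E_alpha E_3pi/2 D f = (480/289)cos 2x - (322/289)sin 2x - (72021/19652)cos 3x - (31509/4913)sin 3x
(-2(E_alpha ∘ E_3pi/2 ∘ D)) f = -(960/289)cos 2x + (644/289)sin 2x + (72021/9826)cos 3x + (63018/4913)sin 3x

the result is g(x) = -(960/289)cos 2x + (644/289)sin 2x + (72021/9826)cos 3x + (63018/4913)sin 3x


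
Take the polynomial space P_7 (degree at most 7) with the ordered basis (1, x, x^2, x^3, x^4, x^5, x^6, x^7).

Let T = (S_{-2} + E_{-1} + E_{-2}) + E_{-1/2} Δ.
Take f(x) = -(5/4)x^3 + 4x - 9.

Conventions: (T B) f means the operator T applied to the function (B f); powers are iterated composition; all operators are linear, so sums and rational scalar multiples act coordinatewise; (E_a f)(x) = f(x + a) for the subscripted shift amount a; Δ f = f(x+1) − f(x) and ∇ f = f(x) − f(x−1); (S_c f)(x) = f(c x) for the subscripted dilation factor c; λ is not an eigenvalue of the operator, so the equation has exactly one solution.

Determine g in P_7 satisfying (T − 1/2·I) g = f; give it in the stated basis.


g(x) = (5/26)x^3 + (30/143)x^2 - (43/11)x - 3703/572

write g with unknown coordinates in the stated basis and equate coefficients in (T − 1/2·I) g = f
solving from the highest basis element down gives g = (5/26)x^3 + (30/143)x^2 - (43/11)x - 3703/572
check: T g = -(15/13)x^3 + (15/143)x^2 + (45/22)x - 13999/1144
so T g − 1/2·g = -(5/4)x^3 + 4x - 9 = f ✓


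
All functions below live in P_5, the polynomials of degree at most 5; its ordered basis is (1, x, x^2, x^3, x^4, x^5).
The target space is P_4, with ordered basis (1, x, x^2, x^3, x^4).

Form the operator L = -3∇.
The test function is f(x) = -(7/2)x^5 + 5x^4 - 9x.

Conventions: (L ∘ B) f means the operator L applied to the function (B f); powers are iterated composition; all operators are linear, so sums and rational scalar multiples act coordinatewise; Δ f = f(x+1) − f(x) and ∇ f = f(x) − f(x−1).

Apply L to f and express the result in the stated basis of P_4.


the result is g(x) = (105/2)x^4 - 165x^3 + 195x^2 - (225/2)x + 105/2

∇ f = -(35/2)x^4 + 55x^3 - 65x^2 + (75/2)x - 35/2
(-3∇) f = (105/2)x^4 - 165x^3 + 195x^2 - (225/2)x + 105/2


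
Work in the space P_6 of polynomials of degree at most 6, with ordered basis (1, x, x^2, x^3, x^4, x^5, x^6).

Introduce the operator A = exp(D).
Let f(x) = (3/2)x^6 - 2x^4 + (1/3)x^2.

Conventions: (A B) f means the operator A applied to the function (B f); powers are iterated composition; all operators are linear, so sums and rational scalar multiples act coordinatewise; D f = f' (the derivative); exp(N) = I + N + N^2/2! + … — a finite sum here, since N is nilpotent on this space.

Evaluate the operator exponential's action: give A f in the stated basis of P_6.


order-1 term: 9x^5 - 8x^3 + (2/3)x
order-2 term: (45/2)x^4 - 12x^2 + 1/3
order-3 term: 30x^3 - 8x
order-4 term: (45/2)x^2 - 2
order-5 term: 9x
order-6 term: 3/2
the series for exp(D) f terminates at order 6
exp(D) f = (3/2)x^6 + 9x^5 + (41/2)x^4 + 22x^3 + (65/6)x^2 + (5/3)x - 1/6

g(x) = (3/2)x^6 + 9x^5 + (41/2)x^4 + 22x^3 + (65/6)x^2 + (5/3)x - 1/6


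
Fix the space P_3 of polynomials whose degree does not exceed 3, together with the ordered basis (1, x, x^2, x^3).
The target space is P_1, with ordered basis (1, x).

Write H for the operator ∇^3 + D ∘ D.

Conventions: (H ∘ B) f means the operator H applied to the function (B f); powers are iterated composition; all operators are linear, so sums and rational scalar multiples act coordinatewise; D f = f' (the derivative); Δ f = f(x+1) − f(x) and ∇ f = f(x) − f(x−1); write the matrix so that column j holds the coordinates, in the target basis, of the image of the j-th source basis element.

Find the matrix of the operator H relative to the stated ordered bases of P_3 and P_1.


image of 1: 0
image of x: 0
image of x^2: 2
image of x^3: 6x + 6
each image's coordinates form column j of the matrix

the matrix is [[0, 0, 2, 6]; [0, 0, 0, 6]] (rows listed top to bottom)


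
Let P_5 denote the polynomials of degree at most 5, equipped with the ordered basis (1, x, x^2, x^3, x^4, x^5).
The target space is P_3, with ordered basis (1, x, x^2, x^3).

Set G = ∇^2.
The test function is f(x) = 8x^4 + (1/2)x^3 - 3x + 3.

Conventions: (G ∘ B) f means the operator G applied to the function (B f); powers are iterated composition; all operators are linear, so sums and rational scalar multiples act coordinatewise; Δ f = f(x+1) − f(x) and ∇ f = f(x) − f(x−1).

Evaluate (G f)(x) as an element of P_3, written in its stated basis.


∇ f = 32x^3 - (93/2)x^2 + (61/2)x - 21/2
∇ ∇ f = 96x^2 - 189x + 109

the result is g(x) = 96x^2 - 189x + 109


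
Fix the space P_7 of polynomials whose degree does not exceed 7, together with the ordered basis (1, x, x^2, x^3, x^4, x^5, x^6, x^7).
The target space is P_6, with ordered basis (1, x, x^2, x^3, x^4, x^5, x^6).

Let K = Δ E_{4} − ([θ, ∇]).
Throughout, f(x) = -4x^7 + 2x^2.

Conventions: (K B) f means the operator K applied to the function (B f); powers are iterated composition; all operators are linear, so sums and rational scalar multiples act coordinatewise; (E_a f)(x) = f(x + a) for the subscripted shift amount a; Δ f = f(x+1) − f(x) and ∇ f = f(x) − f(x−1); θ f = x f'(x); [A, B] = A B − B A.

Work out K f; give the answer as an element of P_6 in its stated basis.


the result is g(x) = -56x^6 - 588x^5 - 8960x^4 - 51100x^3 - 176904x^2 - 322636x - 246978

E_{4} f = -4x^7 - 112x^6 - 1344x^5 - 8960x^4 - 35840x^3 - 86014x^2 - 114672x - 65504
Δ E_{4} f = -28x^6 - 756x^5 - 8540x^4 - 51660x^3 - 176484x^2 - 322808x - 246946
∇ f = -28x^6 + 84x^5 - 140x^4 + 140x^3 - 84x^2 + 32x - 6
θ ∇ f = -168x^6 + 420x^5 - 560x^4 + 420x^3 - 168x^2 + 32x
θ f = -28x^7 + 4x^2
∇ θ f = -196x^6 + 588x^5 - 980x^4 + 980x^3 - 588x^2 + 204x - 32
[θ, ∇] f = 28x^6 - 168x^5 + 420x^4 - 560x^3 + 420x^2 - 172x + 32
(-([θ, ∇])) f = -28x^6 + 168x^5 - 420x^4 + 560x^3 - 420x^2 + 172x - 32
(Δ E_{4} − ([θ, ∇])) f = -56x^6 - 588x^5 - 8960x^4 - 51100x^3 - 176904x^2 - 322636x - 246978


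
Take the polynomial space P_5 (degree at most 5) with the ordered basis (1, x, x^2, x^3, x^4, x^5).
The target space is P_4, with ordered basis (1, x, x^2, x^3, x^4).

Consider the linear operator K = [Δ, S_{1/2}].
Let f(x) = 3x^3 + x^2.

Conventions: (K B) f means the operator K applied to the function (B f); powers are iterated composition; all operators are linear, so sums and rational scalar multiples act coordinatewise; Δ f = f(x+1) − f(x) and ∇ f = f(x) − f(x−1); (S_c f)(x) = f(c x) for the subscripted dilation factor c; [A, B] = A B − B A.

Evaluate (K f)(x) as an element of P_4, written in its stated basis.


the image equals g(x) = -(9/8)x^2 - (31/8)x - 27/8

S_{1/2} f = (3/8)x^3 + (1/4)x^2
Δ S_{1/2} f = (9/8)x^2 + (13/8)x + 5/8
Δ f = 9x^2 + 11x + 4
S_{1/2} Δ f = (9/4)x^2 + (11/2)x + 4
[Δ, S_{1/2}] f = -(9/8)x^2 - (31/8)x - 27/8


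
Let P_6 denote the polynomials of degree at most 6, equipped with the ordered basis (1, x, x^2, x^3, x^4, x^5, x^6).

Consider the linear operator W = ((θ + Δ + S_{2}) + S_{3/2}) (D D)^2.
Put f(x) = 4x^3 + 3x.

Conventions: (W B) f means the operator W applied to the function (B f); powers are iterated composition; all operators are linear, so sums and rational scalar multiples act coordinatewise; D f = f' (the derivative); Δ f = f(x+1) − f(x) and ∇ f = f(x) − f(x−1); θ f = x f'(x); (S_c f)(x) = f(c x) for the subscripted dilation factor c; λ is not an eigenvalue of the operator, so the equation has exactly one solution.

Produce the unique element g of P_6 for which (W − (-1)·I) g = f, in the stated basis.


g(x) = 4x^3 + 3x

write g with unknown coordinates in the stated basis and equate coefficients in (W − (-1)·I) g = f
solving from the highest basis element down gives g = 4x^3 + 3x
check: W g = 0
so W g − (-1)·g = 4x^3 + 3x = f ✓
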